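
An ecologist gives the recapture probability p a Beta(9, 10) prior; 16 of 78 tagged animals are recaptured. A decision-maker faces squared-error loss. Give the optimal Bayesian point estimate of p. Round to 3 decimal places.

0.258

Posterior: Beta(9+16, 10+62) = Beta(25, 72).
Mode = (25−1)/(25+72−2) = 24/95 = 0.253.
Mean = 25/(25+72) = 25/97 = 0.258.
Squared-error loss ⇒ the optimal estimator is the posterior mean.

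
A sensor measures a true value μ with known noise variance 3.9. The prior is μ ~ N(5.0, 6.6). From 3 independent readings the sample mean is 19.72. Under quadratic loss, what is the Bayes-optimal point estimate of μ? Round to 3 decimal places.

Posterior for μ is Normal. Precision-weighted mean: (1/6.6·5.0 + 3/3.9·19.72) / (1/6.6 + 3/3.9) = 17.298.
A Normal posterior is symmetric, so mode = mean.
Quadratic loss ⇒ the optimal estimator is the posterior mean.

17.298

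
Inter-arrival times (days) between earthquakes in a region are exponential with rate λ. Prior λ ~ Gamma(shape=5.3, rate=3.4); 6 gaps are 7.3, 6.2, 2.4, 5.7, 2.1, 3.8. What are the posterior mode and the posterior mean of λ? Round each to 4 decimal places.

Σ times = 27.5. Posterior: Gamma(shape = 5.3+6 = 11.3, rate = 3.4+27.5 = 30.9).
Mode = (α−1)/β = 10.3/30.9 = 0.3333.
Mean = α/β = 11.3/30.9 = 0.3657.
Right-skewed posterior ⇒ mode < mean.

MAP = 0.3333; posterior mean = 0.3657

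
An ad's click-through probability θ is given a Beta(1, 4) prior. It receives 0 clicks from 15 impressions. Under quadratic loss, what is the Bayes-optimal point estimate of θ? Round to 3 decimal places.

0.050

Posterior: Beta(1+0, 4+15) = Beta(1, 19).
Since α = 1 ≤ 1 and β > 1, the Beta density is monotone decreasing on [0,1]; the mode is at 0.
Mean = 1/(1+19) = 0.050.
Quadratic loss ⇒ the optimal estimator is the posterior mean.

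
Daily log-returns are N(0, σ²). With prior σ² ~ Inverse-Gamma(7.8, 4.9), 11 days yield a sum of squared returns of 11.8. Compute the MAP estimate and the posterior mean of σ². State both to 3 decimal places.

MAP = 0.755, posterior mean = 0.878

Posterior: Inverse-Gamma(shape = 7.8+11/2 = 13.3, scale = 4.9+11.8/2 = 10.8).
Mode = β/(α+1) = 10.8/14.3 = 0.755.
Mean = β/(α−1) = 10.8/12.3 = 0.878.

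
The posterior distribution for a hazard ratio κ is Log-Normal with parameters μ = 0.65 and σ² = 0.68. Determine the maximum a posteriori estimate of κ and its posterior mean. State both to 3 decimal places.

maximum a posteriori estimate = 0.970, posterior mean = 2.691

Mode = exp(μ − σ²) = exp(-0.03) = 0.970.
Mean = exp(μ + σ²/2) = exp(0.990) = 2.691.
The posterior is right-skewed, so the mean exceeds the mode.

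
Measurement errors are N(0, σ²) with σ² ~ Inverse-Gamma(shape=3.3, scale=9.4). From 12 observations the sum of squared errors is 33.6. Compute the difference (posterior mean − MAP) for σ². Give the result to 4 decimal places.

0.6129

Posterior: Inverse-Gamma(shape = 3.3+12/2 = 9.3, scale = 9.4+33.6/2 = 26.2).
Mode = β/(α+1) = 26.2/10.3 = 2.5437.
Mean = β/(α−1) = 26.2/8.3 = 3.1566.
Difference = 3.1566 − 2.5437 = 0.6129.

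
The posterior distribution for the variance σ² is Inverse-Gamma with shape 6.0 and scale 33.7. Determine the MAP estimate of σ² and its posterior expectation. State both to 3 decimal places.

MAP estimate = 4.814, posterior expectation = 6.740

Mode = β/(α+1) = 33.7/7.0 = 4.814.
Mean = β/(α−1) = 33.7/5.0 = 6.740.
Mean > mode: the posterior has a right tail.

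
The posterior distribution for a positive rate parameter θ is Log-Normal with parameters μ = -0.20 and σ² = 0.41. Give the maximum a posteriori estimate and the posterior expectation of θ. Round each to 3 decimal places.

Mode = exp(μ − σ²) = exp(-0.61) = 0.543.
Mean = exp(μ + σ²/2) = exp(0.005) = 1.005.

θ_MAP = 0.543, E[θ|data] = 1.005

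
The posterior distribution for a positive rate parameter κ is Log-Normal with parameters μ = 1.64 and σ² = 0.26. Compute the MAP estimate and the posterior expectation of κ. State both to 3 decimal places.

Mode = exp(μ − σ²) = exp(1.38) = 3.975.
Mean = exp(μ + σ²/2) = exp(1.770) = 5.871.
The posterior is right-skewed, so the mean exceeds the mode.

MAP = 3.975; posterior mean = 5.871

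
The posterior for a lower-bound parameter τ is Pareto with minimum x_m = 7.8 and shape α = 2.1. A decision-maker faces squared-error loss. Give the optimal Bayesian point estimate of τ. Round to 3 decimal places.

The Pareto density is strictly decreasing on [x_m, ∞), so the mode is x_m = 7.800.
Mean = α·x_m/(α−1) = 2.1·7.8/1.1 = 14.891.
Squared-error loss ⇒ the optimal estimator is the posterior mean.

14.891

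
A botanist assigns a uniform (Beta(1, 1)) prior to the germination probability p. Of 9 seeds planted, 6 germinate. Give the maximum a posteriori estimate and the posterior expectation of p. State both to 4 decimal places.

MAP = 0.6667; posterior mean = 0.6364

Posterior: Beta(1+6, 1+3) = Beta(7, 4).
Mode = (7−1)/(7+4−2) = 6/9 = 0.6667.
Mean = 7/(7+4) = 7/11 = 0.6364.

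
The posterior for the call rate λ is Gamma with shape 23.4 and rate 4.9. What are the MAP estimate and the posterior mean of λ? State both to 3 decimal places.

MAP = 4.571, posterior mean = 4.776

Mode = (α−1)/β = 22.4/4.9 = 4.571.
Mean = α/β = 23.4/4.9 = 4.776.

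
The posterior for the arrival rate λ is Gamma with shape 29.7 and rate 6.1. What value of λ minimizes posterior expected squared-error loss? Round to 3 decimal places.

4.869

Mode = (α−1)/β = 28.7/6.1 = 4.705.
Mean = α/β = 29.7/6.1 = 4.869.
Squared-error loss ⇒ the optimal estimator is the posterior mean.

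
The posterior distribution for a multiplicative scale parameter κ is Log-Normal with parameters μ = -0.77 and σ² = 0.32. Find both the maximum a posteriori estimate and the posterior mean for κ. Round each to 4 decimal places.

MAP = 0.3362, posterior mean = 0.5434

Mode = exp(μ − σ²) = exp(-1.09) = 0.3362.
Mean = exp(μ + σ²/2) = exp(-0.610) = 0.5434.
Right-skewed posterior ⇒ mode < mean.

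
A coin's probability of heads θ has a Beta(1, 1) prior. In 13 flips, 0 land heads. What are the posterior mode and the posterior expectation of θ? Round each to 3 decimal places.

MAP = 0.000; posterior mean = 0.067

Posterior: Beta(1+0, 1+13) = Beta(1, 14).
Since α = 1 ≤ 1 and β > 1, the Beta density is monotone decreasing on [0,1]; the mode is at 0.
Mean = 1/(1+14) = 0.067.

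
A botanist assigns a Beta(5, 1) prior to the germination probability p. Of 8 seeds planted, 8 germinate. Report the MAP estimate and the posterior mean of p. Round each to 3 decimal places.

Posterior: Beta(5+8, 1+0) = Beta(13, 1).
Since β = 1 ≤ 1 and α > 1, the Beta density is monotone increasing on [0,1]; the mode is at 1.
Mean = 13/(13+1) = 0.929.

p_MAP = 1.000, E[p|data] = 0.929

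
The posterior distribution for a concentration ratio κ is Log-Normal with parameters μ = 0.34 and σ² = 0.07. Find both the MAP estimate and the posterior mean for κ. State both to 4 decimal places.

Mode = exp(μ − σ²) = exp(0.27) = 1.3100.
Mean = exp(μ + σ²/2) = exp(0.375) = 1.4550.

MAP estimate = 1.3100, posterior mean = 1.4550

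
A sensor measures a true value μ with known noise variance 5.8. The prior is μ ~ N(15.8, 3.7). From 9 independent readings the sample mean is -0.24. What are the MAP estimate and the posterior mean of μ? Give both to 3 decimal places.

Posterior for μ is Normal. Precision-weighted mean: (1/3.7·15.8 + 9/5.8·-0.24) / (1/3.7 + 9/5.8) = 2.139.
A Normal posterior is symmetric, so mode = mean.

μ_MAP = 2.139, E[μ|data] = 2.139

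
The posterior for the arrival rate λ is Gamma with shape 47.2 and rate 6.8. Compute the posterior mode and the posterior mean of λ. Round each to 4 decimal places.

Mode = (α−1)/β = 46.2/6.8 = 6.7941.
Mean = α/β = 47.2/6.8 = 6.9412.

posterior mode = 6.7941, posterior mean = 6.9412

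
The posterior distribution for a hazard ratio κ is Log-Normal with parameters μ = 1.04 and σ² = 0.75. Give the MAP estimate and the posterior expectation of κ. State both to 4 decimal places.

MAP = 1.3364, posterior mean = 4.1165

Mode = exp(μ − σ²) = exp(0.29) = 1.3364.
Mean = exp(μ + σ²/2) = exp(1.415) = 4.1165.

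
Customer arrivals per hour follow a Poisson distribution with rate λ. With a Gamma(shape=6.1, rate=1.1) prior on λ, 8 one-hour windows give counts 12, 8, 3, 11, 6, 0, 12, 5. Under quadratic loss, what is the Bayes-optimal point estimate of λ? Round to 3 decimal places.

Σ counts = 57. Posterior: Gamma(shape = 6.1+57 = 63.1, rate = 1.1+8 = 9.1).
Mode = (α−1)/β = 62.1/9.1 = 6.824.
Mean = α/β = 63.1/9.1 = 6.934.
Quadratic loss ⇒ the optimal estimator is the posterior mean.

6.934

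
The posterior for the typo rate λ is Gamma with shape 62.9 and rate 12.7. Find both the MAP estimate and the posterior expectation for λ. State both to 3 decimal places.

MAP = 4.874; posterior mean = 4.953

Mode = (α−1)/β = 61.9/12.7 = 4.874.
Mean = α/β = 62.9/12.7 = 4.953.
The posterior is right-skewed, so the mean exceeds the mode.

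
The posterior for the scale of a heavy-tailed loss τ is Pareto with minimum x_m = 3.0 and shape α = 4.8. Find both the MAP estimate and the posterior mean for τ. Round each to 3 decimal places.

MAP = 3.000; posterior mean = 3.789

The Pareto density is strictly decreasing on [x_m, ∞), so the mode is x_m = 3.000.
Mean = α·x_m/(α−1) = 4.8·3.0/3.8 = 3.789.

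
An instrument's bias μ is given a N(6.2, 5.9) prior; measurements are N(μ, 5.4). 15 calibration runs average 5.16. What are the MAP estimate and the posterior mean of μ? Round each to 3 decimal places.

MAP estimate = 5.220, posterior mean = 5.220

Posterior for μ is Normal. Precision-weighted mean: (1/5.9·6.2 + 15/5.4·5.16) / (1/5.9 + 15/5.4) = 5.220.
A Normal posterior is symmetric, so mode = mean.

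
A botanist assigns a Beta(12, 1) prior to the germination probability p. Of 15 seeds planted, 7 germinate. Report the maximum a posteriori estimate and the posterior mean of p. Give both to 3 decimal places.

Posterior: Beta(12+7, 1+8) = Beta(19, 9).
Mode = (19−1)/(19+9−2) = 18/26 = 0.692.
Mean = 19/(19+9) = 19/28 = 0.679.

MAP = 0.692; posterior mean = 0.679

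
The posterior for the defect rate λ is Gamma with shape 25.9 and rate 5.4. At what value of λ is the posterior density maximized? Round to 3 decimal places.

4.611

Mode = (α−1)/β = 24.9/5.4 = 4.611.
Mean = α/β = 25.9/5.4 = 4.796.
This is the posterior mode — the MAP estimate.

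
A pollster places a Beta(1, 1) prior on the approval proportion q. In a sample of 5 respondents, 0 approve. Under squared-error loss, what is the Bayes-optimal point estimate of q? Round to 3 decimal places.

Posterior: Beta(1+0, 1+5) = Beta(1, 6).
Since α = 1 ≤ 1 and β > 1, the Beta density is monotone decreasing on [0,1]; the mode is at 0.
Mean = 1/(1+6) = 0.143.
Squared-error loss ⇒ the optimal estimator is the posterior mean.

0.143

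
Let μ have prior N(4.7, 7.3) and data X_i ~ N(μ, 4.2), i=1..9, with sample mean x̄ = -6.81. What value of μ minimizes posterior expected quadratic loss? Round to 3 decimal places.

Posterior for μ is Normal. Precision-weighted mean: (1/7.3·4.7 + 9/4.2·-6.81) / (1/7.3 + 9/4.2) = -6.118.
A Normal posterior is symmetric, so mode = mean.
Quadratic loss ⇒ the optimal estimator is the posterior mean.

-6.118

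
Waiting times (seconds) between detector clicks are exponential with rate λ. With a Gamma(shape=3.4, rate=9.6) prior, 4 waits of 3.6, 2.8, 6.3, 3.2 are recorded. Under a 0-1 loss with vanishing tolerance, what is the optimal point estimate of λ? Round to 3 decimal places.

Σ times = 15.9. Posterior: Gamma(shape = 3.4+4 = 7.4, rate = 9.6+15.9 = 25.5).
Mode = (α−1)/β = 6.4/25.5 = 0.251.
Mean = α/β = 7.4/25.5 = 0.290.
This is the posterior mode — the MAP estimate.

0.251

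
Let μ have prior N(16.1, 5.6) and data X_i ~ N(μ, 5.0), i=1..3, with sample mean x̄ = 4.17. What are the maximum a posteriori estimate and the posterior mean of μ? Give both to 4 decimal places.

μ_MAP = 6.9062, E[μ|data] = 6.9062

Posterior for μ is Normal. Precision-weighted mean: (1/5.6·16.1 + 3/5.0·4.17) / (1/5.6 + 3/5.0) = 6.9062.
A Normal posterior is symmetric, so mode = mean.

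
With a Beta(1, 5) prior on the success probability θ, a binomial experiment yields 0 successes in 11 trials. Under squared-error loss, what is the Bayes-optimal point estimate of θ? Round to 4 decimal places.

0.0588

Posterior: Beta(1+0, 5+11) = Beta(1, 16).
Since α = 1 ≤ 1 and β > 1, the Beta density is monotone decreasing on [0,1]; the mode is at 0.
Mean = 1/(1+16) = 0.0588.
Squared-error loss ⇒ the optimal estimator is the posterior mean.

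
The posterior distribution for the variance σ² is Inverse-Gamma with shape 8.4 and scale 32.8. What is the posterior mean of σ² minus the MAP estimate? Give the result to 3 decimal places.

0.943

Mode = β/(α+1) = 32.8/9.4 = 3.489.
Mean = β/(α−1) = 32.8/7.4 = 4.432.
Difference = 4.432 − 3.489 = 0.943.
Mean > mode: the posterior has a right tail.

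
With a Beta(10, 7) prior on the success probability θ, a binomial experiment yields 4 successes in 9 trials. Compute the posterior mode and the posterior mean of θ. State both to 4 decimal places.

θ_MAP = 0.5417, E[θ|data] = 0.5385

Posterior: Beta(10+4, 7+5) = Beta(14, 12).
Mode = (14−1)/(14+12−2) = 13/24 = 0.5417.
Mean = 14/(14+12) = 14/26 = 0.5385.
The posterior is left-skewed, so the mode exceeds the mean.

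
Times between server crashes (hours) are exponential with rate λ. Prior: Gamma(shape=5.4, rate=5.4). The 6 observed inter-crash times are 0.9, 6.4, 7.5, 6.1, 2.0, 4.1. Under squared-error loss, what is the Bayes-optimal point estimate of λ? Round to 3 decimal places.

Σ times = 27.0. Posterior: Gamma(shape = 5.4+6 = 11.4, rate = 5.4+27.0 = 32.4).
Mode = (α−1)/β = 10.4/32.4 = 0.321.
Mean = α/β = 11.4/32.4 = 0.352.
Squared-error loss ⇒ the optimal estimator is the posterior mean.

0.352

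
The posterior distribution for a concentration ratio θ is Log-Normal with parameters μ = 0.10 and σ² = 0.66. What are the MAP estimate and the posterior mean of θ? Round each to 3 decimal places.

MAP = 0.571; posterior mean = 1.537

Mode = exp(μ − σ²) = exp(-0.56) = 0.571.
Mean = exp(μ + σ²/2) = exp(0.430) = 1.537.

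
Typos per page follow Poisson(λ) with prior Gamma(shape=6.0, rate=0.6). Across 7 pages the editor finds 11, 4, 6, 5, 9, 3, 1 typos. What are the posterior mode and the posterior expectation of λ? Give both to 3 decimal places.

MAP = 5.789; posterior mean = 5.921

Σ counts = 39. Posterior: Gamma(shape = 6.0+39 = 45.0, rate = 0.6+7 = 7.6).
Mode = (α−1)/β = 44.0/7.6 = 5.789.
Mean = α/β = 45.0/7.6 = 5.921.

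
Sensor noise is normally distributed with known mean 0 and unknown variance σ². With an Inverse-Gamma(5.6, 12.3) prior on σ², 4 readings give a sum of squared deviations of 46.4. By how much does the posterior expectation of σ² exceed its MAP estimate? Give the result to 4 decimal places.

1.2509

Posterior: Inverse-Gamma(shape = 5.6+4/2 = 7.6, scale = 12.3+46.4/2 = 35.5).
Mode = β/(α+1) = 35.5/8.6 = 4.1279.
Mean = β/(α−1) = 35.5/6.6 = 5.3788.
Difference = 5.3788 − 4.1279 = 1.2509.
The posterior is right-skewed, so the mean exceeds the mode.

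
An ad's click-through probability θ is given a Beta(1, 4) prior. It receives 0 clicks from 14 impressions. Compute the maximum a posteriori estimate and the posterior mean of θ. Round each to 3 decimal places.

MAP = 0.000; posterior mean = 0.053

Posterior: Beta(1+0, 4+14) = Beta(1, 18).
Since α = 1 ≤ 1 and β > 1, the Beta density is monotone decreasing on [0,1]; the mode is at 0.
Mean = 1/(1+18) = 0.053.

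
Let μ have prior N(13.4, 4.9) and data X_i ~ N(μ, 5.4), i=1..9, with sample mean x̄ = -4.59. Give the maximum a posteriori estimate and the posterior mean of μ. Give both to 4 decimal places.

μ_MAP = -2.6275, E[μ|data] = -2.6275

Posterior for μ is Normal. Precision-weighted mean: (1/4.9·13.4 + 9/5.4·-4.59) / (1/4.9 + 9/5.4) = -2.6275.
A Normal posterior is symmetric, so mode = mean.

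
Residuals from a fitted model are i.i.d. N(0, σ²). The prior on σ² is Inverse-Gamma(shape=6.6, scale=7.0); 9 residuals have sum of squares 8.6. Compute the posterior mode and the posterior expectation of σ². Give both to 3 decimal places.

MAP = 0.934, posterior mean = 1.119

Posterior: Inverse-Gamma(shape = 6.6+9/2 = 11.1, scale = 7.0+8.6/2 = 11.3).
Mode = β/(α+1) = 11.3/12.1 = 0.934.
Mean = β/(α−1) = 11.3/10.1 = 1.119.
Right-skewed posterior ⇒ mode < mean.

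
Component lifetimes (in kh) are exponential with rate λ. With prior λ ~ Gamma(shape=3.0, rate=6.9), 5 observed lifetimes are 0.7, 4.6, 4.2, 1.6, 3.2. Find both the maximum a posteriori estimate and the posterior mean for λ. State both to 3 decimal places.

λ_MAP = 0.330, E[λ|data] = 0.377

Σ times = 14.3. Posterior: Gamma(shape = 3.0+5 = 8.0, rate = 6.9+14.3 = 21.2).
Mode = (α−1)/β = 7.0/21.2 = 0.330.
Mean = α/β = 8.0/21.2 = 0.377.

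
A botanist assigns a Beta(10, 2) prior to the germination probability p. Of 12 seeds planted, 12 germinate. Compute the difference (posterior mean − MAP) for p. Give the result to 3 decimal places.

Posterior: Beta(10+12, 2+0) = Beta(22, 2).
Mode = (22−1)/(22+2−2) = 21/22 = 0.955.
Mean = 22/(22+2) = 22/24 = 0.917.
Difference = 0.917 − 0.955 = -0.038.
Mode > mean: the posterior has a left tail.

-0.038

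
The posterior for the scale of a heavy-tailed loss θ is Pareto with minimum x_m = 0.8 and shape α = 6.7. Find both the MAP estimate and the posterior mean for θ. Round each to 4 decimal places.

MAP estimate = 0.8000, posterior mean = 0.9404

The Pareto density is strictly decreasing on [x_m, ∞), so the mode is x_m = 0.8000.
Mean = α·x_m/(α−1) = 6.7·0.8/5.7 = 0.9404.
Right-skewed posterior ⇒ mode < mean.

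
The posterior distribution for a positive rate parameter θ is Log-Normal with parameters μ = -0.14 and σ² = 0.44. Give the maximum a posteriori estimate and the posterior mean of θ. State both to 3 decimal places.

Mode = exp(μ − σ²) = exp(-0.58) = 0.560.
Mean = exp(μ + σ²/2) = exp(0.080) = 1.083.
Mean > mode: the posterior has a right tail.

MAP = 0.560; posterior mean = 1.083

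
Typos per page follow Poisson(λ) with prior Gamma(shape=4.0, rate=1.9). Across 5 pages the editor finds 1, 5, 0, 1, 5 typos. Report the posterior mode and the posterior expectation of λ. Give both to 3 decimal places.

MAP = 2.174, posterior mean = 2.319

Σ counts = 12. Posterior: Gamma(shape = 4.0+12 = 16.0, rate = 1.9+5 = 6.9).
Mode = (α−1)/β = 15.0/6.9 = 2.174.
Mean = α/β = 16.0/6.9 = 2.319.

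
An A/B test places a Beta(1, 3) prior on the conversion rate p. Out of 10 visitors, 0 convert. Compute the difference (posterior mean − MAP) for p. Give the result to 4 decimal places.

Posterior: Beta(1+0, 3+10) = Beta(1, 13).
Since α = 1 ≤ 1 and β > 1, the Beta density is monotone decreasing on [0,1]; the mode is at 0.
Mean = 1/(1+13) = 0.0714.
Difference = 0.0714 − 0.0000 = 0.0714.

0.0714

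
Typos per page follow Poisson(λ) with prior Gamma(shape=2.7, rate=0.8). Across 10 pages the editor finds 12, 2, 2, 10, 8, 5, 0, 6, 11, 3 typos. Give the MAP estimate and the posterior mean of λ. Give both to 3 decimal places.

MAP: 5.620. Posterior mean: 5.713.

Σ counts = 59. Posterior: Gamma(shape = 2.7+59 = 61.7, rate = 0.8+10 = 10.8).
Mode = (α−1)/β = 60.7/10.8 = 5.620.
Mean = α/β = 61.7/10.8 = 5.713.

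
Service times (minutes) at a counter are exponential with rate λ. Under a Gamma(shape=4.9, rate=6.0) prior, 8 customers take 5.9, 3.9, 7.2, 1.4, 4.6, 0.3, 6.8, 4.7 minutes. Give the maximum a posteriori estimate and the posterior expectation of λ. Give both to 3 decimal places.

MAP = 0.292, posterior mean = 0.316

Σ times = 34.8. Posterior: Gamma(shape = 4.9+8 = 12.9, rate = 6.0+34.8 = 40.8).
Mode = (α−1)/β = 11.9/40.8 = 0.292.
Mean = α/β = 12.9/40.8 = 0.316.
The mean is pulled above the mode by the posterior's right skew.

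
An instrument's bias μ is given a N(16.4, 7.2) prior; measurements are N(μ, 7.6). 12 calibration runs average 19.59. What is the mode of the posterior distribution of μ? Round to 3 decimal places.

19.332

Posterior for μ is Normal. Precision-weighted mean: (1/7.2·16.4 + 12/7.6·19.59) / (1/7.2 + 12/7.6) = 19.332.
A Normal posterior is symmetric, so mode = mean.
This is the posterior mode — the MAP estimate.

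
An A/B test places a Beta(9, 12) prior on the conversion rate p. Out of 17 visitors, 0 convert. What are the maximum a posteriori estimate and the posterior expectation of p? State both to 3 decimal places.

Posterior: Beta(9+0, 12+17) = Beta(9, 29).
Mode = (9−1)/(9+29−2) = 8/36 = 0.222.
Mean = 9/(9+29) = 9/38 = 0.237.
Mean > mode: the posterior has a right tail.

maximum a posteriori estimate = 0.222, posterior expectation = 0.237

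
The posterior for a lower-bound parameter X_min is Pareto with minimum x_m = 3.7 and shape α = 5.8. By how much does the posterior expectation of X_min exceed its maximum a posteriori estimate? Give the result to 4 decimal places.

The Pareto density is strictly decreasing on [x_m, ∞), so the mode is x_m = 3.7000.
Mean = α·x_m/(α−1) = 5.8·3.7/4.8 = 4.4708.
Difference = 4.4708 − 3.7000 = 0.7708.

0.7708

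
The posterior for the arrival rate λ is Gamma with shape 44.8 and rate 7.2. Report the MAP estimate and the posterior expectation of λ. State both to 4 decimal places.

λ_MAP = 6.0833, E[λ|data] = 6.2222

Mode = (α−1)/β = 43.8/7.2 = 6.0833.
Mean = α/β = 44.8/7.2 = 6.2222.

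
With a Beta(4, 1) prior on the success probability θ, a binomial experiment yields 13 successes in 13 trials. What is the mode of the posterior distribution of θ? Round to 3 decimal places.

1.000

Posterior: Beta(4+13, 1+0) = Beta(17, 1).
Since β = 1 ≤ 1 and α > 1, the Beta density is monotone increasing on [0,1]; the mode is at 1.
Mean = 17/(17+1) = 0.944.
This is the posterior mode — the MAP estimate.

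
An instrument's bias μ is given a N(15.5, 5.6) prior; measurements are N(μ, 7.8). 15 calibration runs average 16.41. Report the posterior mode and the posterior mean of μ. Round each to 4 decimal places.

MAP: 16.3327. Posterior mean: 16.3327.

Posterior for μ is Normal. Precision-weighted mean: (1/5.6·15.5 + 15/7.8·16.41) / (1/5.6 + 15/7.8) = 16.3327.
A Normal posterior is symmetric, so mode = mean.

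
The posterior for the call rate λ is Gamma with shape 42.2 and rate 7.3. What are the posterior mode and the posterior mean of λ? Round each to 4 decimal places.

MAP = 5.6438, posterior mean = 5.7808

Mode = (α−1)/β = 41.2/7.3 = 5.6438.
Mean = α/β = 42.2/7.3 = 5.7808.
Mean > mode: the posterior has a right tail.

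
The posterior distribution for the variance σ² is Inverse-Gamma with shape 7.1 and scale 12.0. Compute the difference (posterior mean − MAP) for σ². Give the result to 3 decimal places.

Mode = β/(α+1) = 12.0/8.1 = 1.481.
Mean = β/(α−1) = 12.0/6.1 = 1.967.
Difference = 1.967 − 1.481 = 0.486.

0.486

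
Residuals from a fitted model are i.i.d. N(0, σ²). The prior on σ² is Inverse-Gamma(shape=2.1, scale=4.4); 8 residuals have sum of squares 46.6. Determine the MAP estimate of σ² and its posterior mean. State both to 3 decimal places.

Posterior: Inverse-Gamma(shape = 2.1+8/2 = 6.1, scale = 4.4+46.6/2 = 27.7).
Mode = β/(α+1) = 27.7/7.1 = 3.901.
Mean = β/(α−1) = 27.7/5.1 = 5.431.
Mean > mode: the posterior has a right tail.

σ²_MAP = 3.901, E[σ²|data] = 5.431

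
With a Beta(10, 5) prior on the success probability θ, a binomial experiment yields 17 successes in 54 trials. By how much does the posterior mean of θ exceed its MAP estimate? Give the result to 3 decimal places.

Posterior: Beta(10+17, 5+37) = Beta(27, 42).
Mode = (27−1)/(27+42−2) = 26/67 = 0.388.
Mean = 27/(27+42) = 27/69 = 0.391.
Difference = 0.391 − 0.388 = 0.003.

0.003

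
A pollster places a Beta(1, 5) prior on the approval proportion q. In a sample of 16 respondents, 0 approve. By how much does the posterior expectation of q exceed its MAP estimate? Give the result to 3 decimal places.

0.045

Posterior: Beta(1+0, 5+16) = Beta(1, 21).
Since α = 1 ≤ 1 and β > 1, the Beta density is monotone decreasing on [0,1]; the mode is at 0.
Mean = 1/(1+21) = 0.045.
Difference = 0.045 − 0.000 = 0.045.
The posterior is right-skewed, so the mean exceeds the mode.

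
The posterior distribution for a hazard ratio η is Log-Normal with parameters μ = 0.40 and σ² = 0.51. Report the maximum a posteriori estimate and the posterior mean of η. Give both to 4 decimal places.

Mode = exp(μ − σ²) = exp(-0.11) = 0.8958.
Mean = exp(μ + σ²/2) = exp(0.655) = 1.9251.
The posterior is right-skewed, so the mean exceeds the mode.

η_MAP = 0.8958, E[η|data] = 1.9251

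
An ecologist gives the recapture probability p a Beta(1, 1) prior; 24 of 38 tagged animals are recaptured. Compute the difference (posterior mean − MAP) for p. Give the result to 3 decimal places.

-0.007

Posterior: Beta(1+24, 1+14) = Beta(25, 15).
Mode = (25−1)/(25+15−2) = 24/38 = 0.632.
With a flat prior the MAP equals the MLE, 24/38.
Mean = 25/(25+15) = 25/40 = 0.625.
Difference = 0.625 − 0.632 = -0.007.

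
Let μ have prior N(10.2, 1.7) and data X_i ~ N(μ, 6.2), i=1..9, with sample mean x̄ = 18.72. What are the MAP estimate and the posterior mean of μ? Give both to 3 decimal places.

Posterior for μ is Normal. Precision-weighted mean: (1/1.7·10.2 + 9/6.2·18.72) / (1/1.7 + 9/6.2) = 16.263.
A Normal posterior is symmetric, so mode = mean.

MAP = 16.263; posterior mean = 16.263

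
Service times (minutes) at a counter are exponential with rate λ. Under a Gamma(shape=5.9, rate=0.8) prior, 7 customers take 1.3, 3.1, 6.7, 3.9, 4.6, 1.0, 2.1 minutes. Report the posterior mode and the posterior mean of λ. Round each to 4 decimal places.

MAP = 0.5064, posterior mean = 0.5489

Σ times = 22.7. Posterior: Gamma(shape = 5.9+7 = 12.9, rate = 0.8+22.7 = 23.5).
Mode = (α−1)/β = 11.9/23.5 = 0.5064.
Mean = α/β = 12.9/23.5 = 0.5489.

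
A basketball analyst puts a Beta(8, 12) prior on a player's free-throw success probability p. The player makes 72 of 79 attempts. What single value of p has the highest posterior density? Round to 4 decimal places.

Posterior: Beta(8+72, 12+7) = Beta(80, 19).
Mode = (80−1)/(80+19−2) = 79/97 = 0.8144.
Mean = 80/(80+19) = 80/99 = 0.8081.
This is the posterior mode — the MAP estimate.

0.8144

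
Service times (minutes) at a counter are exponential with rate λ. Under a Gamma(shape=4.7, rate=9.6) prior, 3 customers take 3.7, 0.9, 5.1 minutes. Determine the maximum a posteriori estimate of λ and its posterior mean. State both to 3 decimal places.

Σ times = 9.7. Posterior: Gamma(shape = 4.7+3 = 7.7, rate = 9.6+9.7 = 19.3).
Mode = (α−1)/β = 6.7/19.3 = 0.347.
Mean = α/β = 7.7/19.3 = 0.399.

λ_MAP = 0.347, E[λ|data] = 0.399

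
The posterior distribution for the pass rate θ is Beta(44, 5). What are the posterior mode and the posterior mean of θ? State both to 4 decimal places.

MAP = 0.9149, posterior mean = 0.8980

Mode = (44−1)/(44+5−2) = 43/47 = 0.9149.
Mean = 44/(44+5) = 44/49 = 0.8980.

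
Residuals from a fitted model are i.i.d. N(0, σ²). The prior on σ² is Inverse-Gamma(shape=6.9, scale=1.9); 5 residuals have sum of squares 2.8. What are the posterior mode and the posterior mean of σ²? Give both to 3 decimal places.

Posterior: Inverse-Gamma(shape = 6.9+5/2 = 9.4, scale = 1.9+2.8/2 = 3.3).
Mode = β/(α+1) = 3.3/10.4 = 0.317.
Mean = β/(α−1) = 3.3/8.4 = 0.393.
Mean > mode: the posterior has a right tail.

posterior mode = 0.317, posterior mean = 0.393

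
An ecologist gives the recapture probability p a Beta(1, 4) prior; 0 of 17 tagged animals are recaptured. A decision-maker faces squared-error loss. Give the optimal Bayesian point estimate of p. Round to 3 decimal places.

Posterior: Beta(1+0, 4+17) = Beta(1, 21).
Since α = 1 ≤ 1 and β > 1, the Beta density is monotone decreasing on [0,1]; the mode is at 0.
Mean = 1/(1+21) = 0.045.
Squared-error loss ⇒ the optimal estimator is the posterior mean.

0.045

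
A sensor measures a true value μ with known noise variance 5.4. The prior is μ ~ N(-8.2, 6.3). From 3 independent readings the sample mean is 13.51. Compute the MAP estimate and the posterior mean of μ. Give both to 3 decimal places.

MAP = 8.686; posterior mean = 8.686

Posterior for μ is Normal. Precision-weighted mean: (1/6.3·-8.2 + 3/5.4·13.51) / (1/6.3 + 3/5.4) = 8.686.
A Normal posterior is symmetric, so mode = mean.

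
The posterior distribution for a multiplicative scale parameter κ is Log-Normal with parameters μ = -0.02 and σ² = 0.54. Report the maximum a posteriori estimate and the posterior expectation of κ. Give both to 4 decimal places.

Mode = exp(μ − σ²) = exp(-0.56) = 0.5712.
Mean = exp(μ + σ²/2) = exp(0.250) = 1.2840.
Mean > mode: the posterior has a right tail.

MAP = 0.5712; posterior mean = 1.2840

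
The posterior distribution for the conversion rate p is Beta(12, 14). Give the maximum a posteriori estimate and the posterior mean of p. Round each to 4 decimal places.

Mode = (12−1)/(12+14−2) = 11/24 = 0.4583.
Mean = 12/(12+14) = 12/26 = 0.4615.

MAP = 0.4583; posterior mean = 0.4615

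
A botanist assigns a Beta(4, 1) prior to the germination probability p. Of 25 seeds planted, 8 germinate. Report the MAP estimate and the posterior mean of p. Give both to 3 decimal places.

Posterior: Beta(4+8, 1+17) = Beta(12, 18).
Mode = (12−1)/(12+18−2) = 11/28 = 0.393.
Mean = 12/(12+18) = 12/30 = 0.400.

MAP: 0.393. Posterior mean: 0.400.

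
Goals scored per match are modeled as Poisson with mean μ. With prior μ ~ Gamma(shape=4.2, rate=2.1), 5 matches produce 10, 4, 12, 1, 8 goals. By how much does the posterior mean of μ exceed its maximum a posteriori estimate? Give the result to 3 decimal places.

0.141

Σ counts = 35. Posterior: Gamma(shape = 4.2+35 = 39.2, rate = 2.1+5 = 7.1).
Mode = (α−1)/β = 38.2/7.1 = 5.380.
Mean = α/β = 39.2/7.1 = 5.521.
Difference = 5.521 − 5.380 = 0.141.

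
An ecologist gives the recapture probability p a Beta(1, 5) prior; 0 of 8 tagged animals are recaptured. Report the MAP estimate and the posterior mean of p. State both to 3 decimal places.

Posterior: Beta(1+0, 5+8) = Beta(1, 13).
Since α = 1 ≤ 1 and β > 1, the Beta density is monotone decreasing on [0,1]; the mode is at 0.
Mean = 1/(1+13) = 0.071.

MAP estimate = 0.000, posterior mean = 0.071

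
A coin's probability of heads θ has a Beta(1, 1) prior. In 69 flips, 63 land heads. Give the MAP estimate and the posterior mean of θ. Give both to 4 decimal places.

Posterior: Beta(1+63, 1+6) = Beta(64, 7).
Mode = (64−1)/(64+7−2) = 63/69 = 0.9130.
Mean = 64/(64+7) = 64/71 = 0.9014.

MAP estimate = 0.9130, posterior mean = 0.9014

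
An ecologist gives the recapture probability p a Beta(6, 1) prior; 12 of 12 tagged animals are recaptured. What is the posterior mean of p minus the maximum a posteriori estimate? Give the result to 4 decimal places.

-0.0526

Posterior: Beta(6+12, 1+0) = Beta(18, 1).
Since β = 1 ≤ 1 and α > 1, the Beta density is monotone increasing on [0,1]; the mode is at 1.
Mean = 18/(18+1) = 0.9474.
Difference = 0.9474 − 1.0000 = -0.0526.
Mode > mean: the posterior has a left tail.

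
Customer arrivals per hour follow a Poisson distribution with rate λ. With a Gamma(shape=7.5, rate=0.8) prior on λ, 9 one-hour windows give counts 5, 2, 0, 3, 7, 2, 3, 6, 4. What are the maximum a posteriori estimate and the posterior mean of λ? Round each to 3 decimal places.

Σ counts = 32. Posterior: Gamma(shape = 7.5+32 = 39.5, rate = 0.8+9 = 9.8).
Mode = (α−1)/β = 38.5/9.8 = 3.929.
Mean = α/β = 39.5/9.8 = 4.031.
The mean is pulled above the mode by the posterior's right skew.

MAP = 3.929; posterior mean = 4.031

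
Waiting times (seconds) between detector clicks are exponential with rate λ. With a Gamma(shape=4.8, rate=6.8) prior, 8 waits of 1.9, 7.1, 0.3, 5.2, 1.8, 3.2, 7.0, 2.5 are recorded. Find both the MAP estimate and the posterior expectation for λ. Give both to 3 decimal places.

Σ times = 29.0. Posterior: Gamma(shape = 4.8+8 = 12.8, rate = 6.8+29.0 = 35.8).
Mode = (α−1)/β = 11.8/35.8 = 0.330.
Mean = α/β = 12.8/35.8 = 0.358.

MAP estimate = 0.330, posterior expectation = 0.358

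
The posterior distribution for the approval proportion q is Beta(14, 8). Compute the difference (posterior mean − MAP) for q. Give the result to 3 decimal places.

Mode = (14−1)/(14+8−2) = 13/20 = 0.650.
Mean = 14/(14+8) = 14/22 = 0.636.
Difference = 0.636 − 0.650 = -0.014.

-0.014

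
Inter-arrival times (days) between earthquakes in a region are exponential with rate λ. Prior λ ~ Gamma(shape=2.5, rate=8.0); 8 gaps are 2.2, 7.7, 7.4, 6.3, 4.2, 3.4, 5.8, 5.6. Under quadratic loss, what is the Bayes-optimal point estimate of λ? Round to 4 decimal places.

Σ times = 42.6. Posterior: Gamma(shape = 2.5+8 = 10.5, rate = 8.0+42.6 = 50.6).
Mode = (α−1)/β = 9.5/50.6 = 0.1877.
Mean = α/β = 10.5/50.6 = 0.2075.
Quadratic loss ⇒ the optimal estimator is the posterior mean.

0.2075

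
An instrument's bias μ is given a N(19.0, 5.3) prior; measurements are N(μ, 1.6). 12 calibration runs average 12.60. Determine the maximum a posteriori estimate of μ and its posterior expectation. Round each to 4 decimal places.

μ_MAP = 12.7571, E[μ|data] = 12.7571

Posterior for μ is Normal. Precision-weighted mean: (1/5.3·19.0 + 12/1.6·12.60) / (1/5.3 + 12/1.6) = 12.7571.
A Normal posterior is symmetric, so mode = mean.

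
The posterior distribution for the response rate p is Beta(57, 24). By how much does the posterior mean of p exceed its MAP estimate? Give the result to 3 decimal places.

Mode = (57−1)/(57+24−2) = 56/79 = 0.709.
Mean = 57/(57+24) = 57/81 = 0.704.
Difference = 0.704 − 0.709 = -0.005.

-0.005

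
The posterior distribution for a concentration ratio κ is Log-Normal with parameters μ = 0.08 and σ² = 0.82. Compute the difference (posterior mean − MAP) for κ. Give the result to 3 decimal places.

Mode = exp(μ − σ²) = exp(-0.74) = 0.477.
Mean = exp(μ + σ²/2) = exp(0.490) = 1.632.
Difference = 1.632 − 0.477 = 1.155.

1.155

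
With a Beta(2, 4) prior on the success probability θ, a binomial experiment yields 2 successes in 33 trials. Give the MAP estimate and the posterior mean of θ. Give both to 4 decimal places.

Posterior: Beta(2+2, 4+31) = Beta(4, 35).
Mode = (4−1)/(4+35−2) = 3/37 = 0.0811.
Mean = 4/(4+35) = 4/39 = 0.1026.

θ_MAP = 0.0811, E[θ|data] = 0.1026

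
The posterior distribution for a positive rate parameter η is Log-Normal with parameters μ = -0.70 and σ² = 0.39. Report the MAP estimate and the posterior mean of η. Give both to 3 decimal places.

Mode = exp(μ − σ²) = exp(-1.09) = 0.336.
Mean = exp(μ + σ²/2) = exp(-0.505) = 0.604.
Right-skewed posterior ⇒ mode < mean.

MAP: 0.336. Posterior mean: 0.604.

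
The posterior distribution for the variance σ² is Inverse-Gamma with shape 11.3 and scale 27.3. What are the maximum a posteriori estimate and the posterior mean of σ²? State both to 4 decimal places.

Mode = β/(α+1) = 27.3/12.3 = 2.2195.
Mean = β/(α−1) = 27.3/10.3 = 2.6505.

MAP = 2.2195, posterior mean = 2.6505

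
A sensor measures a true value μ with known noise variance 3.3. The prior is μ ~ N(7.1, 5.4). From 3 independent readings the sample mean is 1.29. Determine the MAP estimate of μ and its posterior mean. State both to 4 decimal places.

Posterior for μ is Normal. Precision-weighted mean: (1/5.4·7.1 + 3/3.3·1.29) / (1/5.4 + 3/3.3) = 2.2732.
A Normal posterior is symmetric, so mode = mean.

MAP estimate = 2.2732, posterior mean = 2.2732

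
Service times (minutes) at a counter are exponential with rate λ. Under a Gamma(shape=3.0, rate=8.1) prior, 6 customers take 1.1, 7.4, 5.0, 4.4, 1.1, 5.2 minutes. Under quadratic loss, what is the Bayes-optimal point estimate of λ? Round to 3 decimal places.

0.279

Σ times = 24.2. Posterior: Gamma(shape = 3.0+6 = 9.0, rate = 8.1+24.2 = 32.3).
Mode = (α−1)/β = 8.0/32.3 = 0.248.
Mean = α/β = 9.0/32.3 = 0.279.
Quadratic loss ⇒ the optimal estimator is the posterior mean.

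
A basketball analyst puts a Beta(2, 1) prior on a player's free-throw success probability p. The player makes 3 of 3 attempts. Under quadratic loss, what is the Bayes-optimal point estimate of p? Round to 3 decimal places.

0.833

Posterior: Beta(2+3, 1+0) = Beta(5, 1).
Since β = 1 ≤ 1 and α > 1, the Beta density is monotone increasing on [0,1]; the mode is at 1.
Mean = 5/(5+1) = 0.833.
Quadratic loss ⇒ the optimal estimator is the posterior mean.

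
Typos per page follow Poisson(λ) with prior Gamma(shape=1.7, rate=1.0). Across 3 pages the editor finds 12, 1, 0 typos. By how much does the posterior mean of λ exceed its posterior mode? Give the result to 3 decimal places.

0.250

Σ counts = 13. Posterior: Gamma(shape = 1.7+13 = 14.7, rate = 1.0+3 = 4.0).
Mode = (α−1)/β = 13.7/4.0 = 3.425.
Mean = α/β = 14.7/4.0 = 3.675.
Difference = 3.675 − 3.425 = 0.250.
The mean is pulled above the mode by the posterior's right skew.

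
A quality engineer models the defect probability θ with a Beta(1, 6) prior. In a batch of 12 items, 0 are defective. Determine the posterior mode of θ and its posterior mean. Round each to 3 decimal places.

Posterior: Beta(1+0, 6+12) = Beta(1, 18).
Since α = 1 ≤ 1 and β > 1, the Beta density is monotone decreasing on [0,1]; the mode is at 0.
Mean = 1/(1+18) = 0.053.
Right-skewed posterior ⇒ mode < mean.

MAP: 0.000. Posterior mean: 0.053.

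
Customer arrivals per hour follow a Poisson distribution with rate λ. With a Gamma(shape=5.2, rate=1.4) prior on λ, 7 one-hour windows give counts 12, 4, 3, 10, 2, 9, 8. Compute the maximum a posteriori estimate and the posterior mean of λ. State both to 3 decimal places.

Σ counts = 48. Posterior: Gamma(shape = 5.2+48 = 53.2, rate = 1.4+7 = 8.4).
Mode = (α−1)/β = 52.2/8.4 = 6.214.
Mean = α/β = 53.2/8.4 = 6.333.
Right-skewed posterior ⇒ mode < mean.

MAP: 6.214. Posterior mean: 6.333.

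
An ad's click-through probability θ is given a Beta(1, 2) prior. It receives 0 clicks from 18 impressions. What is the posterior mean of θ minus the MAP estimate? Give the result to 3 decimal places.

Posterior: Beta(1+0, 2+18) = Beta(1, 20).
Since α = 1 ≤ 1 and β > 1, the Beta density is monotone decreasing on [0,1]; the mode is at 0.
Mean = 1/(1+20) = 0.048.
Difference = 0.048 − 0.000 = 0.048.

0.048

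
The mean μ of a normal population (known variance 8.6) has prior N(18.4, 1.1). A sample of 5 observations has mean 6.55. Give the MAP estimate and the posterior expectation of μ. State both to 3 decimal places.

Posterior for μ is Normal. Precision-weighted mean: (1/1.1·18.4 + 5/8.6·6.55) / (1/1.1 + 5/8.6) = 13.778.
A Normal posterior is symmetric, so mode = mean.

MAP estimate = 13.778, posterior expectation = 13.778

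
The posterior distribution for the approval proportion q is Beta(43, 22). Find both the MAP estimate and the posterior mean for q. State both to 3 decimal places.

Mode = (43−1)/(43+22−2) = 42/63 = 0.667.
Mean = 43/(43+22) = 43/65 = 0.662.

MAP = 0.667, posterior mean = 0.662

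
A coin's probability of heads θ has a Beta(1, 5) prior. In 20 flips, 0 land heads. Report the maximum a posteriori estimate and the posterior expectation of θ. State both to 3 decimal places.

Posterior: Beta(1+0, 5+20) = Beta(1, 25).
Since α = 1 ≤ 1 and β > 1, the Beta density is monotone decreasing on [0,1]; the mode is at 0.
Mean = 1/(1+25) = 0.038.
The posterior is right-skewed, so the mean exceeds the mode.

MAP: 0.000. Posterior mean: 0.038.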